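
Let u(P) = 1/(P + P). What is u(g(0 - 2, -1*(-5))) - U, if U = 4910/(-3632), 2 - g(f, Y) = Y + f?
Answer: 1547/1816 ≈ 0.85187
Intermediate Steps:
g(f, Y) = 2 - Y - f (g(f, Y) = 2 - (Y + f) = 2 + (-Y - f) = 2 - Y - f)
u(P) = 1/(2*P)
U = -2455/1816 (U = 4910*(-1/3632) = -2455/1816 ≈ -1.3519)
u(g(0 - 2, -1*(-5))) - U = 1/(2*(2 - (-1)*(-5) - (0 - 2))) - 1*(-2455/1816) = 1/(2*(2 - 1*5 - 1*(-2))) + 2455/1816 = 1/(2*(2 - 5 + 2)) + 2455/1816 = (½)/(-1) + 2455/1816 = (½)*(-1) + 2455/1816 = -½ + 2455/1816 = 1547/1816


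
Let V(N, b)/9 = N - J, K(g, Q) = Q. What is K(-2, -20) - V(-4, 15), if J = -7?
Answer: -47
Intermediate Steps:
V(N, b) = 63 + 9*N (V(N, b) = 9*(N - 1*(-7)) = 9*(N + 7) = 9*(7 + N) = 63 + 9*N)
K(-2, -20) - V(-4, 15) = -20 - (63 + 9*(-4)) = -20 - (63 - 36) = -20 - 1*27 = -20 - 27 = -47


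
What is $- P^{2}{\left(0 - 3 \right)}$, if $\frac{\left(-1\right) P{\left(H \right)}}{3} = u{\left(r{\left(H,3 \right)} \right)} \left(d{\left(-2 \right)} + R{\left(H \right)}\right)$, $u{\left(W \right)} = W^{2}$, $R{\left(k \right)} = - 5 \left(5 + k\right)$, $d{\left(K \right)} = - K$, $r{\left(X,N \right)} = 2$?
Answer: $-9216$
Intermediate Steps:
$R{\left(k \right)} = -25 - 5 k$
$P{\left(H \right)} = 276 + 60 H$ ($P{\left(H \right)} = - 3 \cdot 2^{2} \left(\left(-1\right) \left(-2\right) - \left(25 + 5 H\right)\right) = - 3 \cdot 4 \left(2 - \left(25 + 5 H\right)\right) = - 3 \cdot 4 \left(-23 - 5 H\right) = - 3 \left(-92 - 20 H\right) = 276 + 60 H$)
$- P^{2}{\left(0 - 3 \right)} = - \left(276 + 60 \left(0 - 3\right)\right)^{2} = - \left(276 + 60 \left(-3\right)\right)^{2} = - \left(276 - 180\right)^{2} = - 96^{2} = \left(-1\right) 9216 = -9216$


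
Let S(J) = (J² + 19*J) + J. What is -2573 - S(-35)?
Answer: -3098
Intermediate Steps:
S(J) = J² + 20*J
-2573 - S(-35) = -2573 - (-35)*(20 - 35) = -2573 - (-35)*(-15) = -2573 - 1*525 = -2573 - 525 = -3098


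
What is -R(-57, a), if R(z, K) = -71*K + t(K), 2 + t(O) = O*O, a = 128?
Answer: -7294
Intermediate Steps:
t(O) = -2 + O² (t(O) = -2 + O*O = -2 + O²)
R(z, K) = -2 + K² - 71*K (R(z, K) = -71*K + (-2 + K²) = -2 + K² - 71*K)
-R(-57, a) = -(-2 + 128² - 71*128) = -(-2 + 16384 - 9088) = -1*7294 = -7294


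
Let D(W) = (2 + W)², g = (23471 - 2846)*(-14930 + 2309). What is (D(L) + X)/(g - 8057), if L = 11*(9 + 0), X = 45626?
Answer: -55827/260316182 ≈ -0.00021446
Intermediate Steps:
g = -260308125 (g = 20625*(-12621) = -260308125)
L = 99 (L = 11*9 = 99)
(D(L) + X)/(g - 8057) = ((2 + 99)² + 45626)/(-260308125 - 8057) = (101² + 45626)/(-260316182) = (10201 + 45626)*(-1/260316182) = 55827*(-1/260316182) = -55827/260316182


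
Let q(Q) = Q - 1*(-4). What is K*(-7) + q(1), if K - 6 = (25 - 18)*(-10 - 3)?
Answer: 600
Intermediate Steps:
q(Q) = 4 + Q (q(Q) = Q + 4 = 4 + Q)
K = -85 (K = 6 + (25 - 18)*(-10 - 3) = 6 + 7*(-13) = 6 - 91 = -85)
K*(-7) + q(1) = -85*(-7) + (4 + 1) = 595 + 5 = 600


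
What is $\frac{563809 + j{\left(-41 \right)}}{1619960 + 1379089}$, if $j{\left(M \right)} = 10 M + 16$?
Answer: $\frac{187805}{999683} \approx 0.18786$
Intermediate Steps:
$j{\left(M \right)} = 16 + 10 M$
$\frac{563809 + j{\left(-41 \right)}}{1619960 + 1379089} = \frac{563809 + \left(16 + 10 \left(-41\right)\right)}{1619960 + 1379089} = \frac{563809 + \left(16 - 410\right)}{2999049} = \left(563809 - 394\right) \frac{1}{2999049} = 563415 \cdot \frac{1}{2999049} = \frac{187805}{999683}$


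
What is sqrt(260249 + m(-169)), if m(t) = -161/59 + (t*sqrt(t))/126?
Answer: sqrt(1598038064280 - 107068598*I)/2478 ≈ 510.14 - 0.01709*I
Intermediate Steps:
m(t) = -161/59 + t**(3/2)/126 (m(t) = -161*1/59 + t**(3/2)*(1/126) = -161/59 + t**(3/2)/126)
sqrt(260249 + m(-169)) = sqrt(260249 + (-161/59 + (-169)**(3/2)/126)) = sqrt(260249 + (-161/59 + (-2197*I)/126)) = sqrt(260249 + (-161/59 - 2197*I/126)) = sqrt(15354530/59 - 2197*I/126)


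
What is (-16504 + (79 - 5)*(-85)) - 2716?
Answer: -25510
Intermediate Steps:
(-16504 + (79 - 5)*(-85)) - 2716 = (-16504 + 74*(-85)) - 2716 = (-16504 - 6290) - 2716 = -22794 - 2716 = -25510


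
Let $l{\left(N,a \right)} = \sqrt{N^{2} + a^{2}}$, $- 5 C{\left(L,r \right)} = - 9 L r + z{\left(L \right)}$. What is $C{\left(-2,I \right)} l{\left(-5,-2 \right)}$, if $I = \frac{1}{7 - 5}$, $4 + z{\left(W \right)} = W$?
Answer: $- \frac{3 \sqrt{29}}{5} \approx -3.2311$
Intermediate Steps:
$z{\left(W \right)} = -4 + W$
$I = \frac{1}{2} \approx 0.5$
$C{\left(L,r \right)} = \frac{4}{5} - \frac{L}{5} + \frac{9 L r}{5}$ ($C{\left(L,r \right)} = - \frac{- 9 L r + \left(-4 + L\right)}{5} = - \frac{-4 + L - 9 L r}{5} = \frac{4}{5} - \frac{L}{5} + \frac{9 L r}{5}$)
$C{\left(-2,I \right)} l{\left(-5,-2 \right)} = \left(\frac{4}{5} - - \frac{2}{5} + \frac{9}{5} \left(-2\right) \frac{1}{2}\right) \sqrt{\left(-5\right)^{2} + \left(-2\right)^{2}} = \left(\frac{4}{5} + \frac{2}{5} - \frac{9}{5}\right) \sqrt{25 + 4} = - \frac{3 \sqrt{29}}{5}$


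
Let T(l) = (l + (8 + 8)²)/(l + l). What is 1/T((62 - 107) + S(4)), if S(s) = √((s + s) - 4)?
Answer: -86/213 ≈ -0.40376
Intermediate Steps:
S(s) = √(-4 + 2*s) (S(s) = √(2*s - 4) = √(-4 + 2*s))
T(l) = (256 + l)/(2*l) (T(l) = (l + 16²)/((2*l)) = (l + 256)*(1/(2*l)) = (256 + l)*(1/(2*l)) = (256 + l)/(2*l))
1/T((62 - 107) + S(4)) = 1/((256 + ((62 - 107) + √(-4 + 2*4)))/(2*((62 - 107) + √(-4 + 2*4)))) = 1/((256 + (-45 + √(-4 + 8)))/(2*(-45 + √(-4 + 8)))) = 1/((256 + (-45 + √4))/(2*(-45 + √4))) = 1/((256 + (-45 + 2))/(2*(-45 + 2))) = 1/((½)*(256 - 43)/(-43)) = 1/((½)*(-1/43)*213) = 1/(-213/86) = -86/213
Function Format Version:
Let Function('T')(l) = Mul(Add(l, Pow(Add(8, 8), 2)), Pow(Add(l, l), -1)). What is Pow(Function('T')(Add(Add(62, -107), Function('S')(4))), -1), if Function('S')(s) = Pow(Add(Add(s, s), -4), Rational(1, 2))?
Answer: Rational(-86, 213) ≈ -0.40376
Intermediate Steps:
Function('S')(s) = Pow(Add(-4, Mul(2, s)), Rational(1, 2)) (Function('S')(s) = Pow(Add(Mul(2, s), -4), Rational(1, 2)) = Pow(Add(-4, Mul(2, s)), Rational(1, 2)))
Function('T')(l) = Mul(Rational(1, 2), Pow(l, -1), Add(256, l)) (Function('T')(l) = Mul(Add(l, Pow(16, 2)), Pow(Mul(2, l), -1)) = Mul(Add(l, 256), Mul(Rational(1, 2), Pow(l, -1))) = Mul(Add(256, l), Mul(Rational(1, 2), Pow(l, -1))) = Mul(Rational(1, 2), Pow(l, -1), Add(256, l)))
Pow(Function('T')(Add(Add(62, -107), Function('S')(4))), -1) = Pow(Mul(Rational(1, 2), Pow(Add(Add(62, -107), Pow(Add(-4, Mul(2, 4)), Rational(1, 2))), -1), Add(256, Add(Add(62, -107), Pow(Add(-4, Mul(2, 4)), Rational(1, 2))))), -1) = Pow(Mul(Rational(1, 2), Pow(Add(-45, Pow(Add(-4, 8), Rational(1, 2))), -1), Add(256, Add(-45, Pow(Add(-4, 8), Rational(1, 2))))), -1) = Pow(Mul(Rational(1, 2), Pow(Add(-45, Pow(4, Rational(1, 2))), -1), Add(256, Add(-45, Pow(4, Rational(1, 2))))), -1) = Pow(Mul(Rational(1, 2), Pow(Add(-45, 2), -1), Add(256, Add(-45, 2))), -1) = Pow(Mul(Rational(1, 2), Pow(-43, -1), Add(256, -43)), -1) = Pow(Mul(Rational(1, 2), Rational(-1, 43), 213), -1) = Pow(Rational(-213, 86), -1) = Rational(-86, 213)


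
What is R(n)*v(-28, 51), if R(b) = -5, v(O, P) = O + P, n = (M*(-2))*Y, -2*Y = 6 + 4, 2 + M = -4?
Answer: -115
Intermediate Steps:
M = -6 (M = -2 - 4 = -6)
Y = -5 (Y = -(6 + 4)/2 = -½*10 = -5)
n = -60 (n = -6*(-2)*(-5) = 12*(-5) = -60)
R(n)*v(-28, 51) = -5*(-28 + 51) = -5*23 = -115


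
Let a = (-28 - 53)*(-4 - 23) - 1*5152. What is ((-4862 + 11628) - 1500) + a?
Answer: 2301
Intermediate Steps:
a = -2965 (a = -81*(-27) - 5152 = 2187 - 5152 = -2965)
((-4862 + 11628) - 1500) + a = ((-4862 + 11628) - 1500) - 2965 = (6766 - 1500) - 2965 = 5266 - 2965 = 2301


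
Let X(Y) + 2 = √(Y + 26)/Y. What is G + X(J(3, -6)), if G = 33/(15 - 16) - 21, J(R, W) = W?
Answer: -56 - √5/3 ≈ -56.745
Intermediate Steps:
X(Y) = -2 + √(26 + Y)/Y (X(Y) = -2 + √(Y + 26)/Y = -2 + √(26 + Y)/Y)
G = -54 (G = 33/(-1) - 21 = 33*(-1) - 21 = -33 - 21 = -54)
G + X(J(3, -6)) = -54 + (-2 + √(26 - 6)/(-6)) = -54 + (-2 - √5/3) = -56 - √5/3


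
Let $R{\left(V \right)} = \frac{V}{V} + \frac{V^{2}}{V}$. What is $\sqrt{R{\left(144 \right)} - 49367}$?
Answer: $i \sqrt{49222} \approx 221.86 i$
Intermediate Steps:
$R{\left(V \right)} = 1 + V$
$\sqrt{R{\left(144 \right)} - 49367} = \sqrt{\left(1 + 144\right) - 49367} = \sqrt{145 - 49367} = \sqrt{-49222} = i \sqrt{49222}$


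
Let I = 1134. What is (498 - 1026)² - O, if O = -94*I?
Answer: 385380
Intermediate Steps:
O = -106596 (O = -94*1134 = -106596)
(498 - 1026)² - O = (498 - 1026)² - 1*(-106596) = (-528)² + 106596 = 278784 + 106596 = 385380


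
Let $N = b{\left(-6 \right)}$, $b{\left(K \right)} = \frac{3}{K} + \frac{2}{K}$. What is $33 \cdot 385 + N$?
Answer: $\frac{76225}{6} \approx 12704.0$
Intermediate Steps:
$b{\left(K \right)} = \frac{5}{K}$
$N = - \frac{5}{6}$ ($N = \frac{5}{-6} = 5 \left(- \frac{1}{6}\right) = - \frac{5}{6} \approx -0.83333$)
$33 \cdot 385 + N = 33 \cdot 385 - \frac{5}{6} = 12705 - \frac{5}{6} = \frac{76225}{6}$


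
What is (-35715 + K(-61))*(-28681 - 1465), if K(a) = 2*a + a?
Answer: 1082181108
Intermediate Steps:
K(a) = 3*a
(-35715 + K(-61))*(-28681 - 1465) = (-35715 + 3*(-61))*(-28681 - 1465) = (-35715 - 183)*(-30146) = -35898*(-30146) = 1082181108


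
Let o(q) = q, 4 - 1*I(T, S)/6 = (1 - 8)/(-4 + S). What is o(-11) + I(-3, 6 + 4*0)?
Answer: 34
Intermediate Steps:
I(T, S) = 24 + 42/(-4 + S) (I(T, S) = 24 - 6*(1 - 8)/(-4 + S) = 24 - (-42)/(-4 + S) = 24 + 42/(-4 + S))
o(-11) + I(-3, 6 + 4*0) = -11 + 6*(-9 + 4*(6 + 4*0))/(-4 + (6 + 4*0)) = -11 + 6*(-9 + 4*(6 + 0))/(-4 + (6 + 0)) = -11 + 6*(-9 + 4*6)/(-4 + 6) = -11 + 6*(-9 + 24)/2 = -11 + 6*(1/2)*15 = -11 + 45 = 34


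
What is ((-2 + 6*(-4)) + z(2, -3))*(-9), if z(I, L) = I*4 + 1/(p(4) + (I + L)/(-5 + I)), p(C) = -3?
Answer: 1323/8 ≈ 165.38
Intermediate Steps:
z(I, L) = 1/(-3 + (I + L)/(-5 + I)) + 4*I (z(I, L) = I*4 + 1/(-3 + (I + L)/(-5 + I)) = 4*I + 1/(-3 + (I + L)/(-5 + I)) = 1/(-3 + (I + L)/(-5 + I)) + 4*I)
((-2 + 6*(-4)) + z(2, -3))*(-9) = ((-2 + 6*(-4)) + (-5 - 8*2² + 61*2 + 4*2*(-3))/(15 - 3 - 2*2))*(-9) = ((-2 - 24) + (-5 - 8*4 + 122 - 24)/(15 - 3 - 4))*(-9) = (-26 + (-5 - 32 + 122 - 24)/8)*(-9) = (-26 + (⅛)*61)*(-9) = (-26 + 61/8)*(-9) = -147/8*(-9) = 1323/8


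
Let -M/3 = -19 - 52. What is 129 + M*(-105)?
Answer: -22236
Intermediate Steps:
M = 213 (M = -3*(-19 - 52) = -3*(-71) = 213)
129 + M*(-105) = 129 + 213*(-105) = 129 - 22365 = -22236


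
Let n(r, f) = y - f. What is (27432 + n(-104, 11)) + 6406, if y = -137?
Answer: 33690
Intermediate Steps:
n(r, f) = -137 - f
(27432 + n(-104, 11)) + 6406 = (27432 + (-137 - 1*11)) + 6406 = (27432 + (-137 - 11)) + 6406 = (27432 - 148) + 6406 = 27284 + 6406 = 33690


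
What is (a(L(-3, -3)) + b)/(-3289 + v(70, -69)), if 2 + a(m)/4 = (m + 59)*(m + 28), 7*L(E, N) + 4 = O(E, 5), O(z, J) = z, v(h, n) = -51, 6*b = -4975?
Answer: -32561/20040 ≈ -1.6248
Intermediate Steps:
b = -4975/6 (b = (1/6)*(-4975) = -4975/6 ≈ -829.17)
L(E, N) = -4/7 + E/7
a(m) = -8 + 4*(28 + m)*(59 + m) (a(m) = -8 + 4*((m + 59)*(m + 28)) = -8 + 4*((59 + m)*(28 + m)) = -8 + 4*((28 + m)*(59 + m)) = -8 + 4*(28 + m)*(59 + m))
(a(L(-3, -3)) + b)/(-3289 + v(70, -69)) = ((6600 + 4*(-4/7 + (1/7)*(-3))**2 + 348*(-4/7 + (1/7)*(-3))) - 4975/6)/(-3289 - 51) = ((6600 + 4*(-4/7 - 3/7)**2 + 348*(-4/7 - 3/7)) - 4975/6)/(-3340) = ((6600 + 4*(-1)**2 + 348*(-1)) - 4975/6)*(-1/3340) = ((6600 + 4*1 - 348) - 4975/6)*(-1/3340) = ((6600 + 4 - 348) - 4975/6)*(-1/3340) = (6256 - 4975/6)*(-1/3340) = (32561/6)*(-1/3340) = -32561/20040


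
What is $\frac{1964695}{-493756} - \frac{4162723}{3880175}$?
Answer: $- \frac{9678729879213}{1915859687300} \approx -5.0519$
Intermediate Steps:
$\frac{1964695}{-493756} - \frac{4162723}{3880175} = 1964695 \left(- \frac{1}{493756}\right) - \frac{4162723}{3880175} = - \frac{1964695}{493756} - \frac{4162723}{3880175} = - \frac{9678729879213}{1915859687300}$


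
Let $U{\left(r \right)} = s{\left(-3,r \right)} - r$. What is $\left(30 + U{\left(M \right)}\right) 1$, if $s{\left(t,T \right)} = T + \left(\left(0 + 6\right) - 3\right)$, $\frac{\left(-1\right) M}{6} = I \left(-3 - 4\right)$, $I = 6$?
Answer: $33$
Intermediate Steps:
$M = 252$ ($M = - 6 \cdot 6 \left(-3 - 4\right) = - 6 \cdot 6 \left(-7\right) = \left(-6\right) \left(-42\right) = 252$)
$s{\left(t,T \right)} = 3 + T$ ($s{\left(t,T \right)} = T + \left(6 - 3\right) = T + 3 = 3 + T$)
$U{\left(r \right)} = 3$ ($U{\left(r \right)} = \left(3 + r\right) - r = 3$)
$\left(30 + U{\left(M \right)}\right) 1 = \left(30 + 3\right) 1 = 33 \cdot 1 = 33$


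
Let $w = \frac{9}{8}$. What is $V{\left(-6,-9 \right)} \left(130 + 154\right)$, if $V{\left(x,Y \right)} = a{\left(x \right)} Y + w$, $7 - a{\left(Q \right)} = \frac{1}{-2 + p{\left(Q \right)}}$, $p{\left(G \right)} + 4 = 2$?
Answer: $- \frac{36423}{2} \approx -18212.0$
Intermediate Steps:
$p{\left(G \right)} = -2$ ($p{\left(G \right)} = -4 + 2 = -2$)
$w = \frac{9}{8}$ ($w = 9 \cdot \frac{1}{8} = \frac{9}{8} \approx 1.125$)
$a{\left(Q \right)} = \frac{29}{4}$ ($a{\left(Q \right)} = 7 - \frac{1}{-2 - 2} = 7 - \frac{1}{-4} = 7 - - \frac{1}{4} = 7 + \frac{1}{4} = \frac{29}{4}$)
$V{\left(x,Y \right)} = \frac{9}{8} + \frac{29 Y}{4}$ ($V{\left(x,Y \right)} = \frac{29 Y}{4} + \frac{9}{8} = \frac{9}{8} + \frac{29 Y}{4}$)
$V{\left(-6,-9 \right)} \left(130 + 154\right) = \left(\frac{9}{8} + \frac{29}{4} \left(-9\right)\right) \left(130 + 154\right) = \left(\frac{9}{8} - \frac{261}{4}\right) 284 = \left(- \frac{513}{8}\right) 284 = - \frac{36423}{2}$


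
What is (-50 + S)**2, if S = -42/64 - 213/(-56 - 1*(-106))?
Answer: 1930108489/640000 ≈ 3015.8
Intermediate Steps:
S = -3933/800 (S = -42*1/64 - 213/(-56 + 106) = -21/32 - 213/50 = -3933/800 ≈ -4.9163)
(-50 + S)**2 = (-50 - 3933/800)**2 = (-43933/800)**2 = 1930108489/640000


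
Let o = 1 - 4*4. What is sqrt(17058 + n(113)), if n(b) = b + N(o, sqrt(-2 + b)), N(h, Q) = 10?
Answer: 3*sqrt(1909) ≈ 131.08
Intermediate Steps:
o = -15 (o = 1 - 16 = -15)
n(b) = 10 + b (n(b) = b + 10 = 10 + b)
sqrt(17058 + n(113)) = sqrt(17058 + (10 + 113)) = sqrt(17058 + 123) = sqrt(17181) = 3*sqrt(1909)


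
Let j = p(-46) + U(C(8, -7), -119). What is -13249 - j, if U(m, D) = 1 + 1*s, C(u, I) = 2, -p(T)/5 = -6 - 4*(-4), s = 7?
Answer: -13207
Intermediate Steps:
p(T) = -50 (p(T) = -5*(-6 - 4*(-4)) = -5*(-6 + 16) = -5*10 = -50)
U(m, D) = 8 (U(m, D) = 1 + 1*7 = 1 + 7 = 8)
j = -42 (j = -50 + 8 = -42)
-13249 - j = -13249 - 1*(-42) = -13249 + 42 = -13207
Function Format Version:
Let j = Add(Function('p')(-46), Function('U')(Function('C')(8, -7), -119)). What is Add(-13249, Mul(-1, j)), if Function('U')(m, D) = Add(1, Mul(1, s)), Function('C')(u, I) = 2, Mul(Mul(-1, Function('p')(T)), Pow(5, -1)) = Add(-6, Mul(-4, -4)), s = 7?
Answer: -13207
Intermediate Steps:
Function('p')(T) = -50 (Function('p')(T) = Mul(-5, Add(-6, Mul(-4, -4))) = Mul(-5, Add(-6, 16)) = Mul(-5, 10) = -50)
Function('U')(m, D) = 8 (Function('U')(m, D) = Add(1, Mul(1, 7)) = Add(1, 7) = 8)
j = -42 (j = Add(-50, 8) = -42)
Add(-13249, Mul(-1, j)) = Add(-13249, Mul(-1, -42)) = Add(-13249, 42) = -13207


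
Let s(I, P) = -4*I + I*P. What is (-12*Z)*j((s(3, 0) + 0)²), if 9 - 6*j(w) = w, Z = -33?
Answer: -8910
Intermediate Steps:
j(w) = 3/2 - w/6
(-12*Z)*j((s(3, 0) + 0)²) = (-12*(-33))*(3/2 - (3*(-4 + 0) + 0)²/6) = 396*(3/2 - (3*(-4) + 0)²/6) = 396*(3/2 - (-12 + 0)²/6) = 396*(3/2 - ⅙*(-12)²) = 396*(3/2 - ⅙*144) = 396*(3/2 - 24) = 396*(-45/2) = -8910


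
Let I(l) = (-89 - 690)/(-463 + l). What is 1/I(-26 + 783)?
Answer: -294/779 ≈ -0.37741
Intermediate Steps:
I(l) = -779/(-463 + l)
1/I(-26 + 783) = 1/(-779/(-463 + (-26 + 783))) = 1/(-779/(-463 + 757)) = 1/(-779/294) = -294/779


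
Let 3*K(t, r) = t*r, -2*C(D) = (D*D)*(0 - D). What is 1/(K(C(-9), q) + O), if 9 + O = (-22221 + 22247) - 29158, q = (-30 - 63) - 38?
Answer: -2/26449 ≈ -7.5617e-5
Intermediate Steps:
C(D) = D³/2 (C(D) = -D*D*(0 - D)/2 = -D²*(-D)/2 = -(-1)*D³/2 = D³/2)
q = -131 (q = -93 - 38 = -131)
K(t, r) = r*t/3 (K(t, r) = (t*r)/3 = (r*t)/3 = r*t/3)
O = -29141 (O = -9 + ((-22221 + 22247) - 29158) = -9 + (26 - 29158) = -9 - 29132 = -29141)
1/(K(C(-9), q) + O) = 1/((⅓)*(-131)*((½)*(-9)³) - 29141) = 1/((⅓)*(-131)*((½)*(-729)) - 29141) = 1/((⅓)*(-131)*(-729/2) - 29141) = 1/(31833/2 - 29141) = 1/(-26449/2) = -2/26449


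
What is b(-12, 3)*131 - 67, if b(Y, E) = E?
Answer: 326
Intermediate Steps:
b(-12, 3)*131 - 67 = 3*131 - 67 = 393 - 67 = 326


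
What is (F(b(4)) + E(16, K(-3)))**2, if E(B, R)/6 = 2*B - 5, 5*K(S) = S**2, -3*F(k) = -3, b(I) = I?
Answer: 26569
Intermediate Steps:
F(k) = 1 (F(k) = -1/3*(-3) = 1)
K(S) = S**2/5
E(B, R) = -30 + 12*B (E(B, R) = 6*(2*B - 5) = 6*(-5 + 2*B) = -30 + 12*B)
(F(b(4)) + E(16, K(-3)))**2 = (1 + (-30 + 12*16))**2 = (1 + (-30 + 192))**2 = (1 + 162)**2 = 163**2 = 26569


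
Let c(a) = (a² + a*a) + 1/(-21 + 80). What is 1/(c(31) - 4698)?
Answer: -59/163783 ≈ -0.00036023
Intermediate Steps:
c(a) = 1/59 + 2*a² (c(a) = (a² + a²) + 1/59 = 2*a² + 1/59 = 1/59 + 2*a²)
1/(c(31) - 4698) = 1/((1/59 + 2*31²) - 4698) = 1/((1/59 + 2*961) - 4698) = 1/((1/59 + 1922) - 4698) = 1/(113399/59 - 4698) = 1/(-163783/59) = -59/163783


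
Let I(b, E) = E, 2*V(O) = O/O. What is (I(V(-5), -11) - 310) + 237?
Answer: -84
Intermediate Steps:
V(O) = ½ (V(O) = (O/O)/2 = (½)*1 = ½)
(I(V(-5), -11) - 310) + 237 = (-11 - 310) + 237 = -321 + 237 = -84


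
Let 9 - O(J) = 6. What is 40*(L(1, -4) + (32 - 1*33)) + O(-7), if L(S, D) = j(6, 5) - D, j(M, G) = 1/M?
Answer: 389/3 ≈ 129.67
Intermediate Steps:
O(J) = 3 (O(J) = 9 - 1*6 = 9 - 6 = 3)
L(S, D) = ⅙ - D (L(S, D) = 1/6 - D = ⅙ - D)
40*(L(1, -4) + (32 - 1*33)) + O(-7) = 40*((⅙ - 1*(-4)) + (32 - 1*33)) + 3 = 40*((⅙ + 4) + (32 - 33)) + 3 = 40*(25/6 - 1) + 3 = 40*(19/6) + 3 = 380/3 + 3 = 389/3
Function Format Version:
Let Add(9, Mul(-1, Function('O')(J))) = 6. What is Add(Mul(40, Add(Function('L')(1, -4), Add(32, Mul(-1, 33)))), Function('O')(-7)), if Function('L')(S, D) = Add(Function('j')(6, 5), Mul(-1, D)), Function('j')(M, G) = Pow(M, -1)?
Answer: Rational(389, 3) ≈ 129.67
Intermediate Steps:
Function('O')(J) = 3 (Function('O')(J) = Add(9, Mul(-1, 6)) = Add(9, -6) = 3)
Function('L')(S, D) = Add(Rational(1, 6), Mul(-1, D)) (Function('L')(S, D) = Add(Pow(6, -1), Mul(-1, D)) = Add(Rational(1, 6), Mul(-1, D)))
Add(Mul(40, Add(Function('L')(1, -4), Add(32, Mul(-1, 33)))), Function('O')(-7)) = Add(Mul(40, Add(Add(Rational(1, 6), Mul(-1, -4)), Add(32, Mul(-1, 33)))), 3) = Add(Mul(40, Add(Add(Rational(1, 6), 4), Add(32, -33))), 3) = Add(Mul(40, Add(Rational(25, 6), -1)), 3) = Add(Mul(40, Rational(19, 6)), 3) = Add(Rational(380, 3), 3) = Rational(389, 3)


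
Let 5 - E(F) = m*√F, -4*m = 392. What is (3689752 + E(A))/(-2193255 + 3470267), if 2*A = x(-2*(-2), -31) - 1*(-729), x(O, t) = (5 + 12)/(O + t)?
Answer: 3689757/1277012 + 49*√29499/5746554 ≈ 2.8908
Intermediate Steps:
m = -98 (m = -¼*392 = -98)
x(O, t) = 17/(O + t)
A = 9833/27 (A = (17/(-2*(-2) - 31) - 1*(-729))/2 = (17/(4 - 31) + 729)/2 = (17/(-27) + 729)/2 = (17*(-1/27) + 729)/2 = (-17/27 + 729)/2 = (½)*(19666/27) = 9833/27 ≈ 364.19)
E(F) = 5 + 98*√F (E(F) = 5 - (-98)*√F = 5 + 98*√F)
(3689752 + E(A))/(-2193255 + 3470267) = (3689752 + (5 + 98*√(9833/27)))/(-2193255 + 3470267) = (3689752 + (5 + 98*(√29499/9)))/1277012 = (3689752 + (5 + 98*√29499/9))*(1/1277012) = (3689757 + 98*√29499/9)*(1/1277012) = 3689757/1277012 + 49*√29499/5746554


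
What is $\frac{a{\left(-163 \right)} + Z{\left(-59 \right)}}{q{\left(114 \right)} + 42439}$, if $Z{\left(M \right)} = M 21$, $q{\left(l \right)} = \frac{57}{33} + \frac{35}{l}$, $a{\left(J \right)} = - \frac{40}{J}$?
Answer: $- \frac{11008866}{377175317} \approx -0.029188$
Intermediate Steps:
$q{\left(l \right)} = \frac{19}{11} + \frac{35}{l}$ ($q{\left(l \right)} = 57 \cdot \frac{1}{33} + \frac{35}{l} = \frac{19}{11} + \frac{35}{l}$)
$Z{\left(M \right)} = 21 M$
$\frac{a{\left(-163 \right)} + Z{\left(-59 \right)}}{q{\left(114 \right)} + 42439} = \frac{- \frac{40}{-163} + 21 \left(-59\right)}{\left(\frac{19}{11} + \frac{35}{114}\right) + 42439} = \frac{\left(-40\right) \left(- \frac{1}{163}\right) - 1239}{\left(\frac{19}{11} + 35 \cdot \frac{1}{114}\right) + 42439} = \frac{\frac{40}{163} - 1239}{\left(\frac{19}{11} + \frac{35}{114}\right) + 42439} = - \frac{201917}{163 \left(\frac{2551}{1254} + 42439\right)} = - \frac{201917}{163 \cdot \frac{53221057}{1254}} = \left(- \frac{201917}{163}\right) \frac{1254}{53221057} = - \frac{11008866}{377175317}$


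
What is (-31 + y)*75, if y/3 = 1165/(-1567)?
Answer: -3905400/1567 ≈ -2492.3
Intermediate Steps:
y = -3495/1567 (y = 3*(1165/(-1567)) = 3*(1165*(-1/1567)) = 3*(-1165/1567) = -3495/1567 ≈ -2.2304)
(-31 + y)*75 = (-31 - 3495/1567)*75 = -52072/1567*75 = -3905400/1567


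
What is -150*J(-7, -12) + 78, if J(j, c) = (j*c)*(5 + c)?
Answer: 88278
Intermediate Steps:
J(j, c) = c*j*(5 + c) (J(j, c) = (c*j)*(5 + c) = c*j*(5 + c))
-150*J(-7, -12) + 78 = -(-1800)*(-7)*(5 - 12) + 78 = -(-1800)*(-7)*(-7) + 78 = -150*(-588) + 78 = 88200 + 78 = 88278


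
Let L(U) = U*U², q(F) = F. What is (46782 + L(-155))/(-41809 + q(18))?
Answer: 3677093/41791 ≈ 87.988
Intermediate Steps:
L(U) = U³
(46782 + L(-155))/(-41809 + q(18)) = (46782 + (-155)³)/(-41809 + 18) = (46782 - 3723875)/(-41791) = -3677093*(-1/41791) = 3677093/41791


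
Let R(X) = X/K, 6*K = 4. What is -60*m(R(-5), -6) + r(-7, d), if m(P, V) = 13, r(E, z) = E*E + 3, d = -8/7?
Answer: -728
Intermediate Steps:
K = ⅔ (K = (⅙)*4 = ⅔ ≈ 0.66667)
d = -8/7 (d = -8*⅐ = -8/7 ≈ -1.1429)
R(X) = 3*X/2 (R(X) = X/(⅔) = X*(3/2) = 3*X/2)
r(E, z) = 3 + E² (r(E, z) = E² + 3 = 3 + E²)
-60*m(R(-5), -6) + r(-7, d) = -60*13 + (3 + (-7)²) = -780 + (3 + 49) = -780 + 52 = -728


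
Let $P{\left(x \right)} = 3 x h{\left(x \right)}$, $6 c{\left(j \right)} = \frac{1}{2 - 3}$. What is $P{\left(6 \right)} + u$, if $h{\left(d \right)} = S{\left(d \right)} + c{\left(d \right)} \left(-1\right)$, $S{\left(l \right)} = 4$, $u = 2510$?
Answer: $2585$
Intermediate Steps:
$c{\left(j \right)} = - \frac{1}{6}$ ($c{\left(j \right)} = \frac{1}{6 \left(2 - 3\right)} = \frac{1}{6 \left(-1\right)} = \frac{1}{6} \left(-1\right) = - \frac{1}{6}$)
$h{\left(d \right)} = \frac{25}{6}$ ($h{\left(d \right)} = 4 - - \frac{1}{6} = 4 + \frac{1}{6} = \frac{25}{6}$)
$P{\left(x \right)} = \frac{25 x}{2}$ ($P{\left(x \right)} = 3 x \frac{25}{6} = \frac{25 x}{2}$)
$P{\left(6 \right)} + u = \frac{25}{2} \cdot 6 + 2510 = 75 + 2510 = 2585$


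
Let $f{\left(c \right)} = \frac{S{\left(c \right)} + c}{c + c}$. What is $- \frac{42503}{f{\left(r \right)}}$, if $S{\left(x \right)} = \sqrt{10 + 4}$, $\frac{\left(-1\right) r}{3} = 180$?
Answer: $- \frac{12393874800}{145793} - \frac{22951620 \sqrt{14}}{145793} \approx -85599.0$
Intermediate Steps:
$r = -540$ ($r = \left(-3\right) 180 = -540$)
$S{\left(x \right)} = \sqrt{14}$
$f{\left(c \right)} = \frac{c + \sqrt{14}}{2 c}$ ($f{\left(c \right)} = \frac{\sqrt{14} + c}{c + c} = \frac{c + \sqrt{14}}{2 c}$)
$- \frac{42503}{f{\left(r \right)}} = - \frac{42503}{\frac{1}{2} \frac{1}{-540} \left(-540 + \sqrt{14}\right)} = - \frac{42503}{\frac{1}{2} \left(- \frac{1}{540}\right) \left(-540 + \sqrt{14}\right)} = - \frac{42503}{\frac{1}{2} - \frac{\sqrt{14}}{1080}}$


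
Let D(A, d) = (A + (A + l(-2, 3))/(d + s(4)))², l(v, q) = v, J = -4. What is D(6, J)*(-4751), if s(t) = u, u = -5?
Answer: -11877500/81 ≈ -1.4664e+5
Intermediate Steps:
s(t) = -5
D(A, d) = (A + (-2 + A)/(-5 + d))² (D(A, d) = (A + (A - 2)/(d - 5))² = (A + (-2 + A)/(-5 + d))²)
D(6, J)*(-4751) = ((-2 - 4*6 + 6*(-4))²/(-5 - 4)²)*(-4751) = ((-2 - 24 - 24)²/(-9)²)*(-4751) = ((1/81)*(-50)²)*(-4751) = ((1/81)*2500)*(-4751) = (2500/81)*(-4751) = -11877500/81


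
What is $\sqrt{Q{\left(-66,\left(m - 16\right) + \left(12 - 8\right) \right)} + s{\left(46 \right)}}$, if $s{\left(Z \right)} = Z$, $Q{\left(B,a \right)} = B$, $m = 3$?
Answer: $2 i \sqrt{5} \approx 4.4721 i$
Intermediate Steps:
$\sqrt{Q{\left(-66,\left(m - 16\right) + \left(12 - 8\right) \right)} + s{\left(46 \right)}} = \sqrt{-66 + 46} = \sqrt{-20} = 2 i \sqrt{5}$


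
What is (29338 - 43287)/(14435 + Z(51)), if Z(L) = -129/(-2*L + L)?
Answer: -237133/245438 ≈ -0.96616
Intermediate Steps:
Z(L) = 129/L (Z(L) = -129*(-1/L) = -(-129)/L = 129/L)
(29338 - 43287)/(14435 + Z(51)) = (29338 - 43287)/(14435 + 129/51) = -13949/(14435 + 129*(1/51)) = -13949/(14435 + 43/17) = -13949/245438/17 = -13949*17/245438 = -237133/245438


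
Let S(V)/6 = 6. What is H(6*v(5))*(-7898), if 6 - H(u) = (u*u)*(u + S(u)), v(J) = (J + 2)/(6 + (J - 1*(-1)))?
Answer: 15097027/4 ≈ 3.7743e+6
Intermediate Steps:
S(V) = 36 (S(V) = 6*6 = 36)
v(J) = (2 + J)/(7 + J) (v(J) = (2 + J)/(6 + (J + 1)) = (2 + J)/(6 + (1 + J)) = (2 + J)/(7 + J))
H(u) = 6 - u²*(36 + u) (H(u) = 6 - u*u*(u + 36) = 6 - u²*(36 + u))
H(6*v(5))*(-7898) = (6 - (6*((2 + 5)/(7 + 5)))³ - 36*36*(2 + 5)²/(7 + 5)²)*(-7898) = (6 - (6*(7/12))³ - 36*(6*(7/12))²)*(-7898) = (6 - (7/2)³ - 36*(7/2)²)*(-7898) = (6 - 1*343/8 - 36*49/4)*(-7898) = (6 - 343/8 - 441)*(-7898) = -3823/8*(-7898) = 15097027/4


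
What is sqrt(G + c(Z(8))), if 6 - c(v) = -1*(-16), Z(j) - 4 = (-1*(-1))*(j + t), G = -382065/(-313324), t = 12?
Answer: 5*I*sqrt(8620091557)/156662 ≈ 2.9632*I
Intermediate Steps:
G = 382065/313324 (G = -382065*(-1/313324) = 382065/313324 ≈ 1.2194)
Z(j) = 16 + j (Z(j) = 4 + (-1*(-1))*(j + 12) = 4 + 1*(12 + j) = 4 + (12 + j) = 16 + j)
c(v) = -10 (c(v) = 6 - (-1)*(-16) = 6 - 1*16 = 6 - 16 = -10)
sqrt(G + c(Z(8))) = sqrt(382065/313324 - 10) = sqrt(-2751175/313324) = 5*I*sqrt(8620091557)/156662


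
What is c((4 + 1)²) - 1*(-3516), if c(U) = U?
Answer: 3541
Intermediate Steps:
c((4 + 1)²) - 1*(-3516) = (4 + 1)² - 1*(-3516) = 5² + 3516 = 25 + 3516 = 3541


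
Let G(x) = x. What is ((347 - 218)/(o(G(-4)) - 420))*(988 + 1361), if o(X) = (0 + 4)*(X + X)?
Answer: -303021/452 ≈ -670.40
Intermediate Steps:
o(X) = 8*X (o(X) = 4*(2*X) = 8*X)
((347 - 218)/(o(G(-4)) - 420))*(988 + 1361) = ((347 - 218)/(8*(-4) - 420))*(988 + 1361) = (129/(-32 - 420))*2349 = (129/(-452))*2349 = (129*(-1/452))*2349 = -129/452*2349 = -303021/452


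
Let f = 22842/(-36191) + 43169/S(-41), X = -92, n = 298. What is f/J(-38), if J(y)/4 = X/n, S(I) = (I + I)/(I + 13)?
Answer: -407359916777/34128113 ≈ -11936.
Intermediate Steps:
S(I) = 2*I/(13 + I) (S(I) = (2*I)/(13 + I) = 2*I/(13 + I))
J(y) = -184/149 (J(y) = 4*(-92/298) = 4*(-92*1/298) = 4*(-46/149) = -184/149)
f = 21871673384/1483831 (f = 22842/(-36191) + 43169/((2*(-41)/(13 - 41))) = 22842*(-1/36191) + 43169/((2*(-41)/(-28))) = -22842/36191 + 43169/((2*(-41)*(-1/28))) = -22842/36191 + 43169/(41/14) = -22842/36191 + 43169*(14/41) = -22842/36191 + 604366/41 = 21871673384/1483831 ≈ 14740.)
f/J(-38) = 21871673384/(1483831*(-184/149)) = (21871673384/1483831)*(-149/184) = -407359916777/34128113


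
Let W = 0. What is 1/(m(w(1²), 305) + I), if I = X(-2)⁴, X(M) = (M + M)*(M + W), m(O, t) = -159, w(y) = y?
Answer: 1/3937 ≈ 0.00025400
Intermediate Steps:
X(M) = 2*M² (X(M) = (M + M)*(M + 0) = (2*M)*M = 2*M²)
I = 4096 (I = (2*(-2)²)⁴ = (2*4)⁴ = 8⁴ = 4096)
1/(m(w(1²), 305) + I) = 1/(-159 + 4096) = 1/3937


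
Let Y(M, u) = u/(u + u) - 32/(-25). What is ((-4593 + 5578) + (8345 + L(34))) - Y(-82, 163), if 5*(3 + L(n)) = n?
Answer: 466601/50 ≈ 9332.0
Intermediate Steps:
L(n) = -3 + n/5
Y(M, u) = 89/50 (Y(M, u) = u/((2*u)) - 32*(-1/25) = u*(1/(2*u)) + 32/25 = 1/2 + 32/25 = 89/50)
((-4593 + 5578) + (8345 + L(34))) - Y(-82, 163) = ((-4593 + 5578) + (8345 + (-3 + (1/5)*34))) - 1*89/50 = (985 + (8345 + (-3 + 34/5))) - 89/50 = (985 + (8345 + 19/5)) - 89/50 = (985 + 41744/5) - 89/50 = 46669/5 - 89/50 = 466601/50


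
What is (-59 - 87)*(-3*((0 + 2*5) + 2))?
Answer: 5256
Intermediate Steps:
(-59 - 87)*(-3*((0 + 2*5) + 2)) = -(-438)*((0 + 10) + 2) = -(-438)*(10 + 2) = -(-438)*12 = -146*(-36) = 5256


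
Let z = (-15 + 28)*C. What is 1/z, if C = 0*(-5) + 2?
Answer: 1/26 ≈ 0.038462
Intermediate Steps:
C = 2 (C = 0 + 2 = 2)
z = 26 (z = (-15 + 28)*2 = 13*2 = 26)
1/z = 1/26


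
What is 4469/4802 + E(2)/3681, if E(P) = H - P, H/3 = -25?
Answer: 16080635/17676162 ≈ 0.90974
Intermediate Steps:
H = -75 (H = 3*(-25) = -75)
E(P) = -75 - P
4469/4802 + E(2)/3681 = 4469/4802 + (-75 - 1*2)/3681 = 4469*(1/4802) + (-75 - 2)*(1/3681) = 4469/4802 - 77*1/3681 = 4469/4802 - 77/3681 = 16080635/17676162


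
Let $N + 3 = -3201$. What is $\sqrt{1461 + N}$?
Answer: $i \sqrt{1743} \approx 41.749 i$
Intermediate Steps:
$N = -3204$ ($N = -3 - 3201 = -3204$)
$\sqrt{1461 + N} = \sqrt{1461 - 3204} = \sqrt{-1743} = i \sqrt{1743}$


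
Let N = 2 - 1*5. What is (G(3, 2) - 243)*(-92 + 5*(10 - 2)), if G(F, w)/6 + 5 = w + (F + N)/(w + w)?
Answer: 13572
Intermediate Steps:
N = -3 (N = 2 - 5 = -3)
G(F, w) = -30 + 6*w + 3*(-3 + F)/w (G(F, w) = -30 + 6*(w + (F - 3)/(w + w)) = -30 + 6*(w + (-3 + F)/((2*w))) = -30 + 6*(w + (-3 + F)*(1/(2*w))) = -30 + 6*(w + (-3 + F)/(2*w)) = -30 + (6*w + 3*(-3 + F)/w) = -30 + 6*w + 3*(-3 + F)/w)
(G(3, 2) - 243)*(-92 + 5*(10 - 2)) = (3*(-3 + 3 + 2*2*(-5 + 2))/2 - 243)*(-92 + 5*(10 - 2)) = (3*(1/2)*(-3 + 3 + 2*2*(-3)) - 243)*(-92 + 5*8) = (3*(1/2)*(-3 + 3 - 12) - 243)*(-92 + 40) = (3*(1/2)*(-12) - 243)*(-52) = (-18 - 243)*(-52) = -261*(-52) = 13572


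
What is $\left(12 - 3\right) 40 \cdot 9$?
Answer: $3240$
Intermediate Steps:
$\left(12 - 3\right) 40 \cdot 9 = 9 \cdot 40 \cdot 9 = 360 \cdot 9 = 3240$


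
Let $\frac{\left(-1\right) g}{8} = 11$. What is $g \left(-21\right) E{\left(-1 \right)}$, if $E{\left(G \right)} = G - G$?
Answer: $0$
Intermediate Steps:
$g = -88$ ($g = \left(-8\right) 11 = -88$)
$E{\left(G \right)} = 0$
$g \left(-21\right) E{\left(-1 \right)} = \left(-88\right) \left(-21\right) 0 = 1848 \cdot 0 = 0$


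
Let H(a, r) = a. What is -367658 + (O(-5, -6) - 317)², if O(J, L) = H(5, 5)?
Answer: -270314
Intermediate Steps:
O(J, L) = 5
-367658 + (O(-5, -6) - 317)² = -367658 + (5 - 317)² = -367658 + (-312)² = -367658 + 97344 = -270314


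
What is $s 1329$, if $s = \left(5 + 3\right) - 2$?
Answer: $7974$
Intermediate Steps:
$s = 6$ ($s = 8 - 2 = 6$)
$s 1329 = 6 \cdot 1329 = 7974$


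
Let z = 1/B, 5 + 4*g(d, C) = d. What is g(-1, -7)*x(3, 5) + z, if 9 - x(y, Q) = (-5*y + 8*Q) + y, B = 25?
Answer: 1427/50 ≈ 28.540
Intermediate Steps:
g(d, C) = -5/4 + d/4
x(y, Q) = 9 - 8*Q + 4*y (x(y, Q) = 9 - ((-5*y + 8*Q) + y) = 9 - (-4*y + 8*Q) = 9 + (-8*Q + 4*y) = 9 - 8*Q + 4*y)
z = 1/25 ≈ 0.040000
g(-1, -7)*x(3, 5) + z = (-5/4 + (¼)*(-1))*(9 - 8*5 + 4*3) + 1/25 = (-5/4 - ¼)*(9 - 40 + 12) + 1/25 = -3/2*(-19) + 1/25 = 57/2 + 1/25 = 1427/50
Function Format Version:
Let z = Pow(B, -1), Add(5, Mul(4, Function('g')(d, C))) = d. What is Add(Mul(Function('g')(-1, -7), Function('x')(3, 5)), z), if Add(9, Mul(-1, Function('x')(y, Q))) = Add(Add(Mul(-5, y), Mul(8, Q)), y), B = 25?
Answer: Rational(1427, 50) ≈ 28.540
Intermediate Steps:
Function('g')(d, C) = Add(Rational(-5, 4), Mul(Rational(1, 4), d))
Function('x')(y, Q) = Add(9, Mul(-8, Q), Mul(4, y)) (Function('x')(y, Q) = Add(9, Mul(-1, Add(Add(Mul(-5, y), Mul(8, Q)), y))) = Add(9, Mul(-1, Add(Mul(-4, y), Mul(8, Q)))) = Add(9, Add(Mul(-8, Q), Mul(4, y))) = Add(9, Mul(-8, Q), Mul(4, y)))
z = Rational(1, 25) (z = Pow(25, -1) = Rational(1, 25) ≈ 0.040000)
Add(Mul(Function('g')(-1, -7), Function('x')(3, 5)), z) = Add(Mul(Add(Rational(-5, 4), Mul(Rational(1, 4), -1)), Add(9, Mul(-8, 5), Mul(4, 3))), Rational(1, 25)) = Add(Mul(Add(Rational(-5, 4), Rational(-1, 4)), Add(9, -40, 12)), Rational(1, 25)) = Add(Mul(Rational(-3, 2), -19), Rational(1, 25)) = Add(Rational(57, 2), Rational(1, 25)) = Rational(1427, 50)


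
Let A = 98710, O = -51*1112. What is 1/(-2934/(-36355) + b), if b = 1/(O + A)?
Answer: 138803390/11205317 ≈ 12.387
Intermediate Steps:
O = -56712
b = 1/41998 (b = 1/(-56712 + 98710) = 1/41998 ≈ 2.3811e-5)
1/(-2934/(-36355) + b) = 1/(-2934/(-36355) + 1/41998) = 1/(-2934*(-1/36355) + 1/41998) = 1/(2934/36355 + 1/41998) = 1/(11205317/138803390) = 138803390/11205317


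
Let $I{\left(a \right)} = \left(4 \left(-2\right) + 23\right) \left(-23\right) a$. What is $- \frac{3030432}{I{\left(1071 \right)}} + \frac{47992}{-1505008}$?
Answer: $\frac{189295483309}{23170538790} \approx 8.1697$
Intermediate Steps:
$I{\left(a \right)} = - 345 a$ ($I{\left(a \right)} = \left(-8 + 23\right) \left(-23\right) a = 15 \left(-23\right) a = - 345 a$)
$- \frac{3030432}{I{\left(1071 \right)}} + \frac{47992}{-1505008} = - \frac{3030432}{\left(-345\right) 1071} + \frac{47992}{-1505008} = - \frac{3030432}{-369495} + 47992 \left(- \frac{1}{1505008}\right) = \left(-3030432\right) \left(- \frac{1}{369495}\right) - \frac{5999}{188126} = \frac{1010144}{123165} - \frac{5999}{188126} = \frac{189295483309}{23170538790}$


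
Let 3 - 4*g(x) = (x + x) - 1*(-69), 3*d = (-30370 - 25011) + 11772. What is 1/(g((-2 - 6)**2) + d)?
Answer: -6/87509 ≈ -6.8564e-5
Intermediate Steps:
d = -43609/3 (d = ((-30370 - 25011) + 11772)/3 = (-55381 + 11772)/3 = (1/3)*(-43609) = -43609/3 ≈ -14536.)
g(x) = -33/2 - x/2 (g(x) = 3/4 - ((x + x) - 1*(-69))/4 = 3/4 - (2*x + 69)/4 = 3/4 - (69 + 2*x)/4 = 3/4 + (-69/4 - x/2) = -33/2 - x/2)
1/(g((-2 - 6)**2) + d) = 1/((-33/2 - (-2 - 6)**2/2) - 43609/3) = 1/((-33/2 - 1/2*(-8)**2) - 43609/3) = 1/((-33/2 - 1/2*64) - 43609/3) = 1/((-33/2 - 32) - 43609/3) = 1/(-97/2 - 43609/3) = 1/(-87509/6) = -6/87509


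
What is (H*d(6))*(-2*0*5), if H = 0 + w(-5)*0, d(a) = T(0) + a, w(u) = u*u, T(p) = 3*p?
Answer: 0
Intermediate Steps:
w(u) = u²
d(a) = a (d(a) = 3*0 + a = 0 + a = a)
H = 0 (H = 0 + (-5)²*0 = 0 + 25*0 = 0 + 0 = 0)
(H*d(6))*(-2*0*5) = (0*6)*(-2*0*5) = 0*(0*5) = 0*0 = 0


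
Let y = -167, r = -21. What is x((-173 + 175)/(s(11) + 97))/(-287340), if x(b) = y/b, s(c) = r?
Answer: 3173/143670 ≈ 0.022085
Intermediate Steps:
s(c) = -21
x(b) = -167/b
x((-173 + 175)/(s(11) + 97))/(-287340) = -167*(-21 + 97)/(-173 + 175)/(-287340) = -167/(2/76)*(-1/287340) = -167/(2*(1/76))*(-1/287340) = -167/1/38*(-1/287340) = -167*38*(-1/287340) = -6346*(-1/287340) = 3173/143670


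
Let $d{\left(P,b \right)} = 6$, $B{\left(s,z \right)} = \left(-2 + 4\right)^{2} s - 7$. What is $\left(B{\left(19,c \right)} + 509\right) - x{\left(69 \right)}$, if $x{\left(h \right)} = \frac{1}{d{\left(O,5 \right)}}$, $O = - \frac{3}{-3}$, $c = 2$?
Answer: $\frac{3467}{6} \approx 577.83$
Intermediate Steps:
$B{\left(s,z \right)} = -7 + 4 s$ ($B{\left(s,z \right)} = 2^{2} s - 7 = 4 s - 7 = -7 + 4 s$)
$O = 1$ ($O = \left(-3\right) \left(- \frac{1}{3}\right) = 1$)
$x{\left(h \right)} = \frac{1}{6}$
$\left(B{\left(19,c \right)} + 509\right) - x{\left(69 \right)} = \left(\left(-7 + 4 \cdot 19\right) + 509\right) - \frac{1}{6} = \left(\left(-7 + 76\right) + 509\right) - \frac{1}{6} = \left(69 + 509\right) - \frac{1}{6} = 578 - \frac{1}{6} = \frac{3467}{6}$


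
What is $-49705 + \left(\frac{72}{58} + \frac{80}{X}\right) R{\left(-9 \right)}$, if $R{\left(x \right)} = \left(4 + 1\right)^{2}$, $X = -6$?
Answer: $- \frac{4350635}{87} \approx -50007.0$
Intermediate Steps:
$R{\left(x \right)} = 25$ ($R{\left(x \right)} = 5^{2} = 25$)
$-49705 + \left(\frac{72}{58} + \frac{80}{X}\right) R{\left(-9 \right)} = -49705 + \left(\frac{72}{58} + \frac{80}{-6}\right) 25 = -49705 + \left(72 \cdot \frac{1}{58} + 80 \left(- \frac{1}{6}\right)\right) 25 = -49705 + \left(\frac{36}{29} - \frac{40}{3}\right) 25 = -49705 - \frac{26300}{87} = - \frac{4350635}{87}$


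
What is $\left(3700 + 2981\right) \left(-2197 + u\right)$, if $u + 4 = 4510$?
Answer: $15426429$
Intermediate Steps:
$u = 4506$ ($u = -4 + 4510 = 4506$)
$\left(3700 + 2981\right) \left(-2197 + u\right) = \left(3700 + 2981\right) \left(-2197 + 4506\right) = 6681 \cdot 2309 = 15426429$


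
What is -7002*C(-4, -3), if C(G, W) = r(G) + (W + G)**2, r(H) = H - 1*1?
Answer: -308088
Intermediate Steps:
r(H) = -1 + H (r(H) = H - 1 = -1 + H)
C(G, W) = -1 + G + (G + W)**2 (C(G, W) = (-1 + G) + (W + G)**2 = (-1 + G) + (G + W)**2 = -1 + G + (G + W)**2)
-7002*C(-4, -3) = -7002*(-1 - 4 + (-4 - 3)**2) = -7002*(-1 - 4 + (-7)**2) = -7002*(-1 - 4 + 49) = -7002*44 = -308088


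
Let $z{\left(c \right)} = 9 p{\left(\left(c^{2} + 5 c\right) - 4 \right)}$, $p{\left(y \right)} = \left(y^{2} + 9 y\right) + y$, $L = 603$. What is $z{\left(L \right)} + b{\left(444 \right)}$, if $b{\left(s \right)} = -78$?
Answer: $1209725015322$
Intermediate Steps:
$p{\left(y \right)} = y^{2} + 10 y$
$z{\left(c \right)} = 9 \left(-4 + c^{2} + 5 c\right) \left(6 + c^{2} + 5 c\right)$ ($z{\left(c \right)} = 9 \left(\left(c^{2} + 5 c\right) - 4\right) \left(10 - \left(4 - c^{2} - 5 c\right)\right) = 9 \left(-4 + c^{2} + 5 c\right) \left(10 + \left(-4 + c^{2} + 5 c\right)\right) = 9 \left(-4 + c^{2} + 5 c\right) \left(6 + c^{2} + 5 c\right)$)
$z{\left(L \right)} + b{\left(444 \right)} = 9 \left(-4 + 603^{2} + 5 \cdot 603\right) \left(6 + 603^{2} + 5 \cdot 603\right) - 78 = 9 \left(-4 + 363609 + 3015\right) \left(6 + 363609 + 3015\right) - 78 = 9 \cdot 366620 \cdot 366630 - 78 = 1209725015400 - 78 = 1209725015322$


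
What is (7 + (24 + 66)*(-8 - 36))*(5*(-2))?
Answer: 39530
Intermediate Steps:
(7 + (24 + 66)*(-8 - 36))*(5*(-2)) = (7 + 90*(-44))*(-10) = (7 - 3960)*(-10) = -3953*(-10) = 39530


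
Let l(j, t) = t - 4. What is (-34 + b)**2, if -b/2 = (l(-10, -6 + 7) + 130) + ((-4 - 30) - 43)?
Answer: 17956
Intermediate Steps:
l(j, t) = -4 + t
b = -100 (b = -2*(((-4 + (-6 + 7)) + 130) + ((-4 - 30) - 43)) = -2*(((-4 + 1) + 130) + (-34 - 43)) = -2*((-3 + 130) - 77) = -2*(127 - 77) = -2*50 = -100)
(-34 + b)**2 = (-34 - 100)**2 = (-134)**2 = 17956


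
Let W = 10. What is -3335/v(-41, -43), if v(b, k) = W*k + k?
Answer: 3335/473 ≈ 7.0507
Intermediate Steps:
v(b, k) = 11*k (v(b, k) = 10*k + k = 11*k)
-3335/v(-41, -43) = -3335/(11*(-43)) = -3335/(-473) = -3335*(-1/473) = 3335/473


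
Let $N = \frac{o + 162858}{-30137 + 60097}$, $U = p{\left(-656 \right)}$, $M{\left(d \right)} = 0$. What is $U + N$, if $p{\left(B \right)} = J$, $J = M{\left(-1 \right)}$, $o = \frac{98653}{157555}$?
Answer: $\frac{25659190843}{4720347800} \approx 5.4359$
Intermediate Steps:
$o = \frac{98653}{157555}$ ($o = 98653 \cdot \frac{1}{157555} = \frac{98653}{157555} \approx 0.62615$)
$J = 0$
$p{\left(B \right)} = 0$
$U = 0$
$N = \frac{25659190843}{4720347800}$ ($N = \frac{\frac{98653}{157555} + 162858}{-30137 + 60097} = \frac{25659190843}{157555 \cdot 29960} = \frac{25659190843}{157555} \cdot \frac{1}{29960} = \frac{25659190843}{4720347800} \approx 5.4359$)
$U + N = 0 + \frac{25659190843}{4720347800} = \frac{25659190843}{4720347800}$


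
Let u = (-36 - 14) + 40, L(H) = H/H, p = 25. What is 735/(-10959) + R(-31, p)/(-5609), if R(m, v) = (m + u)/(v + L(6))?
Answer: -2736889/40979354 ≈ -0.066787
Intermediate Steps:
L(H) = 1
u = -10 (u = -50 + 40 = -10)
R(m, v) = (-10 + m)/(1 + v) (R(m, v) = (m - 10)/(v + 1) = (-10 + m)/(1 + v))
735/(-10959) + R(-31, p)/(-5609) = 735/(-10959) + ((-10 - 31)/(1 + 25))/(-5609) = 735*(-1/10959) + (-41/26)*(-1/5609) = -245/3653 + ((1/26)*(-41))*(-1/5609) = -245/3653 - 41/26*(-1/5609) = -245/3653 + 41/145834 = -2736889/40979354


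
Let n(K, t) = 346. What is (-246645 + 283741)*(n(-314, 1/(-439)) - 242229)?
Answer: -8972891768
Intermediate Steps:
(-246645 + 283741)*(n(-314, 1/(-439)) - 242229) = (-246645 + 283741)*(346 - 242229) = 37096*(-241883) = -8972891768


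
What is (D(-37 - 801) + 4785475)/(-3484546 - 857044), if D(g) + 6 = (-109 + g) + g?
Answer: -2391842/2170795 ≈ -1.1018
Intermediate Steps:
D(g) = -115 + 2*g (D(g) = -6 + ((-109 + g) + g) = -6 + (-109 + 2*g) = -115 + 2*g)
(D(-37 - 801) + 4785475)/(-3484546 - 857044) = ((-115 + 2*(-37 - 801)) + 4785475)/(-3484546 - 857044) = ((-115 + 2*(-838)) + 4785475)/(-4341590) = ((-115 - 1676) + 4785475)*(-1/4341590) = (-1791 + 4785475)*(-1/4341590) = 4783684*(-1/4341590) = -2391842/2170795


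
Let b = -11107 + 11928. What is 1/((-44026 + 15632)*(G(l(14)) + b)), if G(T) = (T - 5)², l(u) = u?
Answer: -1/25611388 ≈ -3.9045e-8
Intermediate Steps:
b = 821
G(T) = (-5 + T)²
1/((-44026 + 15632)*(G(l(14)) + b)) = 1/((-44026 + 15632)*((-5 + 14)² + 821)) = 1/(-28394*(9² + 821)) = 1/(-28394*(81 + 821)) = 1/(-28394*902) = 1/(-25611388) = -1/25611388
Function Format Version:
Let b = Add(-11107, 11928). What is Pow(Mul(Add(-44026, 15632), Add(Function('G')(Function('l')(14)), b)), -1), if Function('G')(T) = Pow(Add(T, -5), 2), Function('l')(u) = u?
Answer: Rational(-1, 25611388) ≈ -3.9045e-8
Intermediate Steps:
b = 821
Function('G')(T) = Pow(Add(-5, T), 2)
Pow(Mul(Add(-44026, 15632), Add(Function('G')(Function('l')(14)), b)), -1) = Pow(Mul(Add(-44026, 15632), Add(Pow(Add(-5, 14), 2), 821)), -1) = Pow(Mul(-28394, Add(Pow(9, 2), 821)), -1) = Pow(Mul(-28394, Add(81, 821)), -1) = Pow(Mul(-28394, 902), -1) = Pow(-25611388, -1) = Rational(-1, 25611388)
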